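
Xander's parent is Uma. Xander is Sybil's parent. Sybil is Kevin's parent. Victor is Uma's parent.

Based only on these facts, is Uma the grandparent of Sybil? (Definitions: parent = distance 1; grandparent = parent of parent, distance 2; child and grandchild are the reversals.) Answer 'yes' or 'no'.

Reconstructing the parent chain from the given facts:
  Victor -> Uma -> Xander -> Sybil -> Kevin
(each arrow means 'parent of the next')
Positions in the chain (0 = top):
  position of Victor: 0
  position of Uma: 1
  position of Xander: 2
  position of Sybil: 3
  position of Kevin: 4

Uma is at position 1, Sybil is at position 3; signed distance (j - i) = 2.
'grandparent' requires j - i = 2. Actual distance is 2, so the relation HOLDS.

Answer: yes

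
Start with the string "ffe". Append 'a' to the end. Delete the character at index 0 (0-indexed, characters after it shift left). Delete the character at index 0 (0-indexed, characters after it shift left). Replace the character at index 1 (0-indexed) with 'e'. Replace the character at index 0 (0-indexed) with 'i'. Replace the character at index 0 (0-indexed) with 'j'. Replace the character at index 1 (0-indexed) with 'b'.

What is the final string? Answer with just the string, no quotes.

Applying each edit step by step:
Start: "ffe"
Op 1 (append 'a'): "ffe" -> "ffea"
Op 2 (delete idx 0 = 'f'): "ffea" -> "fea"
Op 3 (delete idx 0 = 'f'): "fea" -> "ea"
Op 4 (replace idx 1: 'a' -> 'e'): "ea" -> "ee"
Op 5 (replace idx 0: 'e' -> 'i'): "ee" -> "ie"
Op 6 (replace idx 0: 'i' -> 'j'): "ie" -> "je"
Op 7 (replace idx 1: 'e' -> 'b'): "je" -> "jb"

Answer: jb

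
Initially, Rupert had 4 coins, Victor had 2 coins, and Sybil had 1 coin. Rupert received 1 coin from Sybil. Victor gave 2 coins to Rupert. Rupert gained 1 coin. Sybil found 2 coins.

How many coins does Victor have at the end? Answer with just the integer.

Tracking counts step by step:
Start: Rupert=4, Victor=2, Sybil=1
Event 1 (Sybil -> Rupert, 1): Sybil: 1 -> 0, Rupert: 4 -> 5. State: Rupert=5, Victor=2, Sybil=0
Event 2 (Victor -> Rupert, 2): Victor: 2 -> 0, Rupert: 5 -> 7. State: Rupert=7, Victor=0, Sybil=0
Event 3 (Rupert +1): Rupert: 7 -> 8. State: Rupert=8, Victor=0, Sybil=0
Event 4 (Sybil +2): Sybil: 0 -> 2. State: Rupert=8, Victor=0, Sybil=2

Victor's final count: 0

Answer: 0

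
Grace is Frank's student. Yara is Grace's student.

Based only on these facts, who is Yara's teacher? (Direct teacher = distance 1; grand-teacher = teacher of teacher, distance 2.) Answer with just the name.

Answer: Grace

Derivation:
Reconstructing the teacher chain from the given facts:
  Frank -> Grace -> Yara
(each arrow means 'teacher of the next')
Positions in the chain (0 = top):
  position of Frank: 0
  position of Grace: 1
  position of Yara: 2

Yara is at position 2; the teacher is 1 step up the chain, i.e. position 1: Grace.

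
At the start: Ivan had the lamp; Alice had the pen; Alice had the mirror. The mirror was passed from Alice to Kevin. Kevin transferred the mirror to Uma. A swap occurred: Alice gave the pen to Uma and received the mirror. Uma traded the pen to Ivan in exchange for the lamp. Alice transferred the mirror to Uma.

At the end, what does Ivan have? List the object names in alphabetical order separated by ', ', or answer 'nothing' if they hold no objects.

Answer: pen

Derivation:
Tracking all object holders:
Start: lamp:Ivan, pen:Alice, mirror:Alice
Event 1 (give mirror: Alice -> Kevin). State: lamp:Ivan, pen:Alice, mirror:Kevin
Event 2 (give mirror: Kevin -> Uma). State: lamp:Ivan, pen:Alice, mirror:Uma
Event 3 (swap pen<->mirror: now pen:Uma, mirror:Alice). State: lamp:Ivan, pen:Uma, mirror:Alice
Event 4 (swap pen<->lamp: now pen:Ivan, lamp:Uma). State: lamp:Uma, pen:Ivan, mirror:Alice
Event 5 (give mirror: Alice -> Uma). State: lamp:Uma, pen:Ivan, mirror:Uma

Final state: lamp:Uma, pen:Ivan, mirror:Uma
Ivan holds: pen.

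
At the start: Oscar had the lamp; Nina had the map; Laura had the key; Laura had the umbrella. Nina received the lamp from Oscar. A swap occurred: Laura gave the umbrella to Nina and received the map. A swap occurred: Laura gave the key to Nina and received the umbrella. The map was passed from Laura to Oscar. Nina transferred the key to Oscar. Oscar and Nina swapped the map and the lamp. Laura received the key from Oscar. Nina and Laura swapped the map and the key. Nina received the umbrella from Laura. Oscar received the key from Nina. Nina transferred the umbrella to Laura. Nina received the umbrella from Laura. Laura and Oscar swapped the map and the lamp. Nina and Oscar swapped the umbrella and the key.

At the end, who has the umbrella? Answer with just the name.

Tracking all object holders:
Start: lamp:Oscar, map:Nina, key:Laura, umbrella:Laura
Event 1 (give lamp: Oscar -> Nina). State: lamp:Nina, map:Nina, key:Laura, umbrella:Laura
Event 2 (swap umbrella<->map: now umbrella:Nina, map:Laura). State: lamp:Nina, map:Laura, key:Laura, umbrella:Nina
Event 3 (swap key<->umbrella: now key:Nina, umbrella:Laura). State: lamp:Nina, map:Laura, key:Nina, umbrella:Laura
Event 4 (give map: Laura -> Oscar). State: lamp:Nina, map:Oscar, key:Nina, umbrella:Laura
Event 5 (give key: Nina -> Oscar). State: lamp:Nina, map:Oscar, key:Oscar, umbrella:Laura
Event 6 (swap map<->lamp: now map:Nina, lamp:Oscar). State: lamp:Oscar, map:Nina, key:Oscar, umbrella:Laura
Event 7 (give key: Oscar -> Laura). State: lamp:Oscar, map:Nina, key:Laura, umbrella:Laura
Event 8 (swap map<->key: now map:Laura, key:Nina). State: lamp:Oscar, map:Laura, key:Nina, umbrella:Laura
Event 9 (give umbrella: Laura -> Nina). State: lamp:Oscar, map:Laura, key:Nina, umbrella:Nina
Event 10 (give key: Nina -> Oscar). State: lamp:Oscar, map:Laura, key:Oscar, umbrella:Nina
Event 11 (give umbrella: Nina -> Laura). State: lamp:Oscar, map:Laura, key:Oscar, umbrella:Laura
Event 12 (give umbrella: Laura -> Nina). State: lamp:Oscar, map:Laura, key:Oscar, umbrella:Nina
Event 13 (swap map<->lamp: now map:Oscar, lamp:Laura). State: lamp:Laura, map:Oscar, key:Oscar, umbrella:Nina
Event 14 (swap umbrella<->key: now umbrella:Oscar, key:Nina). State: lamp:Laura, map:Oscar, key:Nina, umbrella:Oscar

Final state: lamp:Laura, map:Oscar, key:Nina, umbrella:Oscar
The umbrella is held by Oscar.

Answer: Oscar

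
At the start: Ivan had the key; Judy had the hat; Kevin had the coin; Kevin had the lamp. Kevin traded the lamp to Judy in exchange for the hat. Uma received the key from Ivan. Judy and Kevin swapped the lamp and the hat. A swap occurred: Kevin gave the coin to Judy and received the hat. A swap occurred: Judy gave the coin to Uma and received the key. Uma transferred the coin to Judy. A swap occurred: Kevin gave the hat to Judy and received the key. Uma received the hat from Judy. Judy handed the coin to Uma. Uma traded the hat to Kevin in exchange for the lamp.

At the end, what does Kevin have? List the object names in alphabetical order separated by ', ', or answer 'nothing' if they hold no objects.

Tracking all object holders:
Start: key:Ivan, hat:Judy, coin:Kevin, lamp:Kevin
Event 1 (swap lamp<->hat: now lamp:Judy, hat:Kevin). State: key:Ivan, hat:Kevin, coin:Kevin, lamp:Judy
Event 2 (give key: Ivan -> Uma). State: key:Uma, hat:Kevin, coin:Kevin, lamp:Judy
Event 3 (swap lamp<->hat: now lamp:Kevin, hat:Judy). State: key:Uma, hat:Judy, coin:Kevin, lamp:Kevin
Event 4 (swap coin<->hat: now coin:Judy, hat:Kevin). State: key:Uma, hat:Kevin, coin:Judy, lamp:Kevin
Event 5 (swap coin<->key: now coin:Uma, key:Judy). State: key:Judy, hat:Kevin, coin:Uma, lamp:Kevin
Event 6 (give coin: Uma -> Judy). State: key:Judy, hat:Kevin, coin:Judy, lamp:Kevin
Event 7 (swap hat<->key: now hat:Judy, key:Kevin). State: key:Kevin, hat:Judy, coin:Judy, lamp:Kevin
Event 8 (give hat: Judy -> Uma). State: key:Kevin, hat:Uma, coin:Judy, lamp:Kevin
Event 9 (give coin: Judy -> Uma). State: key:Kevin, hat:Uma, coin:Uma, lamp:Kevin
Event 10 (swap hat<->lamp: now hat:Kevin, lamp:Uma). State: key:Kevin, hat:Kevin, coin:Uma, lamp:Uma

Final state: key:Kevin, hat:Kevin, coin:Uma, lamp:Uma
Kevin holds: hat, key.

Answer: hat, key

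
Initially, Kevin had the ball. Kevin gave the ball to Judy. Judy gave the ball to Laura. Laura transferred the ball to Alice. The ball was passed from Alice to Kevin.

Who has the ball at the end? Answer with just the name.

Tracking the ball through each event:
Start: Kevin has the ball.
After event 1: Judy has the ball.
After event 2: Laura has the ball.
After event 3: Alice has the ball.
After event 4: Kevin has the ball.

Answer: Kevin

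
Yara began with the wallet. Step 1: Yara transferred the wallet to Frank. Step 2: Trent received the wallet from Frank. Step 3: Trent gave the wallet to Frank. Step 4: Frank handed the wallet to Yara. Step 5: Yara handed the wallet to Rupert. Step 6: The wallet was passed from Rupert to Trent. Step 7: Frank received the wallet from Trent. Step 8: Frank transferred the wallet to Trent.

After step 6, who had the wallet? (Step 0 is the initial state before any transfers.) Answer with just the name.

Answer: Trent

Derivation:
Tracking the wallet holder through step 6:
After step 0 (start): Yara
After step 1: Frank
After step 2: Trent
After step 3: Frank
After step 4: Yara
After step 5: Rupert
After step 6: Trent

At step 6, the holder is Trent.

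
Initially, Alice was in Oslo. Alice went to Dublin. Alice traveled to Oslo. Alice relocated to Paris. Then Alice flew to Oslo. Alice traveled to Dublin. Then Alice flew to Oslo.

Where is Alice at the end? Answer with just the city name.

Answer: Oslo

Derivation:
Tracking Alice's location:
Start: Alice is in Oslo.
After move 1: Oslo -> Dublin. Alice is in Dublin.
After move 2: Dublin -> Oslo. Alice is in Oslo.
After move 3: Oslo -> Paris. Alice is in Paris.
After move 4: Paris -> Oslo. Alice is in Oslo.
After move 5: Oslo -> Dublin. Alice is in Dublin.
After move 6: Dublin -> Oslo. Alice is in Oslo.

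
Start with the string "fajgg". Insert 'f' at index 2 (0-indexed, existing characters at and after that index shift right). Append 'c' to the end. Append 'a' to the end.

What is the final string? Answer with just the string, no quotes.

Applying each edit step by step:
Start: "fajgg"
Op 1 (insert 'f' at idx 2): "fajgg" -> "fafjgg"
Op 2 (append 'c'): "fafjgg" -> "fafjggc"
Op 3 (append 'a'): "fafjggc" -> "fafjggca"

Answer: fafjggca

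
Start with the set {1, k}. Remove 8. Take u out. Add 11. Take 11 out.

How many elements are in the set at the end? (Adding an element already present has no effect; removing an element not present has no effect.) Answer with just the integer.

Tracking the set through each operation:
Start: {1, k}
Event 1 (remove 8): not present, no change. Set: {1, k}
Event 2 (remove u): not present, no change. Set: {1, k}
Event 3 (add 11): added. Set: {1, 11, k}
Event 4 (remove 11): removed. Set: {1, k}

Final set: {1, k} (size 2)

Answer: 2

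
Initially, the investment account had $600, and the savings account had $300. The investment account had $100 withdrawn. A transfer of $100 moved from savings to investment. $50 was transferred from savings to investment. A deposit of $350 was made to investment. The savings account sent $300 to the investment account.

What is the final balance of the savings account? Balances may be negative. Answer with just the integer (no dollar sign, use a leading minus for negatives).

Answer: -150

Derivation:
Tracking account balances step by step:
Start: investment=600, savings=300
Event 1 (withdraw 100 from investment): investment: 600 - 100 = 500. Balances: investment=500, savings=300
Event 2 (transfer 100 savings -> investment): savings: 300 - 100 = 200, investment: 500 + 100 = 600. Balances: investment=600, savings=200
Event 3 (transfer 50 savings -> investment): savings: 200 - 50 = 150, investment: 600 + 50 = 650. Balances: investment=650, savings=150
Event 4 (deposit 350 to investment): investment: 650 + 350 = 1000. Balances: investment=1000, savings=150
Event 5 (transfer 300 savings -> investment): savings: 150 - 300 = -150, investment: 1000 + 300 = 1300. Balances: investment=1300, savings=-150

Final balance of savings: -150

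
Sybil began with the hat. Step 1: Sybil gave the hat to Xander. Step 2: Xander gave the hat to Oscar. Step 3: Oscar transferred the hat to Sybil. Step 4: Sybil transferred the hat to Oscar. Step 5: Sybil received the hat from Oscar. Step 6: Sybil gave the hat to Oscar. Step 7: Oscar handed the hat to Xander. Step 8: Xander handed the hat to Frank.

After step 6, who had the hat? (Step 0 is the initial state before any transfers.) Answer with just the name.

Answer: Oscar

Derivation:
Tracking the hat holder through step 6:
After step 0 (start): Sybil
After step 1: Xander
After step 2: Oscar
After step 3: Sybil
After step 4: Oscar
After step 5: Sybil
After step 6: Oscar

At step 6, the holder is Oscar.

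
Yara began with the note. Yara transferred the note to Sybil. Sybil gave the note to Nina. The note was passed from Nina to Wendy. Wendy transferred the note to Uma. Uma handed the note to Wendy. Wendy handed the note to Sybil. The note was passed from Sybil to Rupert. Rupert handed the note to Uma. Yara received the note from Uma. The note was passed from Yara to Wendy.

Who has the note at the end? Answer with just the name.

Tracking the note through each event:
Start: Yara has the note.
After event 1: Sybil has the note.
After event 2: Nina has the note.
After event 3: Wendy has the note.
After event 4: Uma has the note.
After event 5: Wendy has the note.
After event 6: Sybil has the note.
After event 7: Rupert has the note.
After event 8: Uma has the note.
After event 9: Yara has the note.
After event 10: Wendy has the note.

Answer: Wendy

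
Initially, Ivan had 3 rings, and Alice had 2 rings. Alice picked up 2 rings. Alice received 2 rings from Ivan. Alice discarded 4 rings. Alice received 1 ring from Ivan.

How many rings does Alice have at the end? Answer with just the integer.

Tracking counts step by step:
Start: Ivan=3, Alice=2
Event 1 (Alice +2): Alice: 2 -> 4. State: Ivan=3, Alice=4
Event 2 (Ivan -> Alice, 2): Ivan: 3 -> 1, Alice: 4 -> 6. State: Ivan=1, Alice=6
Event 3 (Alice -4): Alice: 6 -> 2. State: Ivan=1, Alice=2
Event 4 (Ivan -> Alice, 1): Ivan: 1 -> 0, Alice: 2 -> 3. State: Ivan=0, Alice=3

Alice's final count: 3

Answer: 3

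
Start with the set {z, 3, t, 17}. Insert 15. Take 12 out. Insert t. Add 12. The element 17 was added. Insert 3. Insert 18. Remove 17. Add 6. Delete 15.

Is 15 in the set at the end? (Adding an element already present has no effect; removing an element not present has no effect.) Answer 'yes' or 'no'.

Tracking the set through each operation:
Start: {17, 3, t, z}
Event 1 (add 15): added. Set: {15, 17, 3, t, z}
Event 2 (remove 12): not present, no change. Set: {15, 17, 3, t, z}
Event 3 (add t): already present, no change. Set: {15, 17, 3, t, z}
Event 4 (add 12): added. Set: {12, 15, 17, 3, t, z}
Event 5 (add 17): already present, no change. Set: {12, 15, 17, 3, t, z}
Event 6 (add 3): already present, no change. Set: {12, 15, 17, 3, t, z}
Event 7 (add 18): added. Set: {12, 15, 17, 18, 3, t, z}
Event 8 (remove 17): removed. Set: {12, 15, 18, 3, t, z}
Event 9 (add 6): added. Set: {12, 15, 18, 3, 6, t, z}
Event 10 (remove 15): removed. Set: {12, 18, 3, 6, t, z}

Final set: {12, 18, 3, 6, t, z} (size 6)
15 is NOT in the final set.

Answer: no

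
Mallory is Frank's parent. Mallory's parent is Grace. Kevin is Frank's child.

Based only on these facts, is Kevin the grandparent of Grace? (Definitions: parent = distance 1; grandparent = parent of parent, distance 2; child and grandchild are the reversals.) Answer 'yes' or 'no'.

Answer: no

Derivation:
Reconstructing the parent chain from the given facts:
  Grace -> Mallory -> Frank -> Kevin
(each arrow means 'parent of the next')
Positions in the chain (0 = top):
  position of Grace: 0
  position of Mallory: 1
  position of Frank: 2
  position of Kevin: 3

Kevin is at position 3, Grace is at position 0; signed distance (j - i) = -3.
'grandparent' requires j - i = 2. Actual distance is -3, so the relation does NOT hold.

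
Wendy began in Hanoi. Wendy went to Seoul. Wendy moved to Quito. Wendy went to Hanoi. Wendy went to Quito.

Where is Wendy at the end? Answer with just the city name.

Answer: Quito

Derivation:
Tracking Wendy's location:
Start: Wendy is in Hanoi.
After move 1: Hanoi -> Seoul. Wendy is in Seoul.
After move 2: Seoul -> Quito. Wendy is in Quito.
After move 3: Quito -> Hanoi. Wendy is in Hanoi.
After move 4: Hanoi -> Quito. Wendy is in Quito.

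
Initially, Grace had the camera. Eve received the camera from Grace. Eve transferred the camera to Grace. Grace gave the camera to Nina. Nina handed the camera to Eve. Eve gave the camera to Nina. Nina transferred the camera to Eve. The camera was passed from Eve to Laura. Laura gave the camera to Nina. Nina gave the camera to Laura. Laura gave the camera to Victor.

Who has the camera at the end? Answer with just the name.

Answer: Victor

Derivation:
Tracking the camera through each event:
Start: Grace has the camera.
After event 1: Eve has the camera.
After event 2: Grace has the camera.
After event 3: Nina has the camera.
After event 4: Eve has the camera.
After event 5: Nina has the camera.
After event 6: Eve has the camera.
After event 7: Laura has the camera.
After event 8: Nina has the camera.
After event 9: Laura has the camera.
After event 10: Victor has the camera.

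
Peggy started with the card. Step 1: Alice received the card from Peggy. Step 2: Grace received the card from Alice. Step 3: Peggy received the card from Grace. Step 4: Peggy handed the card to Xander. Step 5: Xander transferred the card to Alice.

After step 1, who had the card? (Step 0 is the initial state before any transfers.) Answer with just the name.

Answer: Alice

Derivation:
Tracking the card holder through step 1:
After step 0 (start): Peggy
After step 1: Alice

At step 1, the holder is Alice.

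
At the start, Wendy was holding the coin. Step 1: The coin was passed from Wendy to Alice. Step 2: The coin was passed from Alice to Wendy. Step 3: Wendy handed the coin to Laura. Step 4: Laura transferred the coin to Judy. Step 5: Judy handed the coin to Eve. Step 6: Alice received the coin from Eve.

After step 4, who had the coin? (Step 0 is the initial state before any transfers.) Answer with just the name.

Tracking the coin holder through step 4:
After step 0 (start): Wendy
After step 1: Alice
After step 2: Wendy
After step 3: Laura
After step 4: Judy

At step 4, the holder is Judy.

Answer: Judy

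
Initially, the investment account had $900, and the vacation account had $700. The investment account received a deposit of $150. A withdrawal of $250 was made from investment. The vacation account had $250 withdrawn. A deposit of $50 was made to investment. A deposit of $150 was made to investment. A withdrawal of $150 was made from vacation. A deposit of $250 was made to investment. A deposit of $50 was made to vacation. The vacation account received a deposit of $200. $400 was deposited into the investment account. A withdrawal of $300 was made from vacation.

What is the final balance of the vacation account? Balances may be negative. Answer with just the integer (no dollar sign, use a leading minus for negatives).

Answer: 250

Derivation:
Tracking account balances step by step:
Start: investment=900, vacation=700
Event 1 (deposit 150 to investment): investment: 900 + 150 = 1050. Balances: investment=1050, vacation=700
Event 2 (withdraw 250 from investment): investment: 1050 - 250 = 800. Balances: investment=800, vacation=700
Event 3 (withdraw 250 from vacation): vacation: 700 - 250 = 450. Balances: investment=800, vacation=450
Event 4 (deposit 50 to investment): investment: 800 + 50 = 850. Balances: investment=850, vacation=450
Event 5 (deposit 150 to investment): investment: 850 + 150 = 1000. Balances: investment=1000, vacation=450
Event 6 (withdraw 150 from vacation): vacation: 450 - 150 = 300. Balances: investment=1000, vacation=300
Event 7 (deposit 250 to investment): investment: 1000 + 250 = 1250. Balances: investment=1250, vacation=300
Event 8 (deposit 50 to vacation): vacation: 300 + 50 = 350. Balances: investment=1250, vacation=350
Event 9 (deposit 200 to vacation): vacation: 350 + 200 = 550. Balances: investment=1250, vacation=550
Event 10 (deposit 400 to investment): investment: 1250 + 400 = 1650. Balances: investment=1650, vacation=550
Event 11 (withdraw 300 from vacation): vacation: 550 - 300 = 250. Balances: investment=1650, vacation=250

Final balance of vacation: 250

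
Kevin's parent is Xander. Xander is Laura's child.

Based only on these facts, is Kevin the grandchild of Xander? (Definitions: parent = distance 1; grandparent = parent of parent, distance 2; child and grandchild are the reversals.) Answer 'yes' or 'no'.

Reconstructing the parent chain from the given facts:
  Laura -> Xander -> Kevin
(each arrow means 'parent of the next')
Positions in the chain (0 = top):
  position of Laura: 0
  position of Xander: 1
  position of Kevin: 2

Kevin is at position 2, Xander is at position 1; signed distance (j - i) = -1.
'grandchild' requires j - i = -2. Actual distance is -1, so the relation does NOT hold.

Answer: no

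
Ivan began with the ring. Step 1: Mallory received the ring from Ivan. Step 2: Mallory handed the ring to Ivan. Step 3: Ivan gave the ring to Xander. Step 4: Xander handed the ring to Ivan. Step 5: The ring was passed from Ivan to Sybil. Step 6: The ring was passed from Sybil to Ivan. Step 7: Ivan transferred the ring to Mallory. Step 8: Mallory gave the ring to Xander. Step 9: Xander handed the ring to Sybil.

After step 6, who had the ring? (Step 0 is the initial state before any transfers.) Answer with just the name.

Answer: Ivan

Derivation:
Tracking the ring holder through step 6:
After step 0 (start): Ivan
After step 1: Mallory
After step 2: Ivan
After step 3: Xander
After step 4: Ivan
After step 5: Sybil
After step 6: Ivan

At step 6, the holder is Ivan.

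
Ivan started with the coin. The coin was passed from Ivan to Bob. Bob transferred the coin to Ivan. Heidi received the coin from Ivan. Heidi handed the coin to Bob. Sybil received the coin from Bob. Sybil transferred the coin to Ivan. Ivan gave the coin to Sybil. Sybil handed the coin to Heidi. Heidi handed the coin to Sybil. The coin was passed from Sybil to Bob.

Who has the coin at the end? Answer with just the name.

Answer: Bob

Derivation:
Tracking the coin through each event:
Start: Ivan has the coin.
After event 1: Bob has the coin.
After event 2: Ivan has the coin.
After event 3: Heidi has the coin.
After event 4: Bob has the coin.
After event 5: Sybil has the coin.
After event 6: Ivan has the coin.
After event 7: Sybil has the coin.
After event 8: Heidi has the coin.
After event 9: Sybil has the coin.
After event 10: Bob has the coin.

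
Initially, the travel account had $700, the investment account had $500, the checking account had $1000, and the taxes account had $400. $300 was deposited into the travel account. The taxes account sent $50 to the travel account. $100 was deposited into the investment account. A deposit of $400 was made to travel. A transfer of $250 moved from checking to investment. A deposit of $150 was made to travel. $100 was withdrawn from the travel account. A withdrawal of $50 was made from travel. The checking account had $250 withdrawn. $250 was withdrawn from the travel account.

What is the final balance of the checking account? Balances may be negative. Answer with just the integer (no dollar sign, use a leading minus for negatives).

Answer: 500

Derivation:
Tracking account balances step by step:
Start: travel=700, investment=500, checking=1000, taxes=400
Event 1 (deposit 300 to travel): travel: 700 + 300 = 1000. Balances: travel=1000, investment=500, checking=1000, taxes=400
Event 2 (transfer 50 taxes -> travel): taxes: 400 - 50 = 350, travel: 1000 + 50 = 1050. Balances: travel=1050, investment=500, checking=1000, taxes=350
Event 3 (deposit 100 to investment): investment: 500 + 100 = 600. Balances: travel=1050, investment=600, checking=1000, taxes=350
Event 4 (deposit 400 to travel): travel: 1050 + 400 = 1450. Balances: travel=1450, investment=600, checking=1000, taxes=350
Event 5 (transfer 250 checking -> investment): checking: 1000 - 250 = 750, investment: 600 + 250 = 850. Balances: travel=1450, investment=850, checking=750, taxes=350
Event 6 (deposit 150 to travel): travel: 1450 + 150 = 1600. Balances: travel=1600, investment=850, checking=750, taxes=350
Event 7 (withdraw 100 from travel): travel: 1600 - 100 = 1500. Balances: travel=1500, investment=850, checking=750, taxes=350
Event 8 (withdraw 50 from travel): travel: 1500 - 50 = 1450. Balances: travel=1450, investment=850, checking=750, taxes=350
Event 9 (withdraw 250 from checking): checking: 750 - 250 = 500. Balances: travel=1450, investment=850, checking=500, taxes=350
Event 10 (withdraw 250 from travel): travel: 1450 - 250 = 1200. Balances: travel=1200, investment=850, checking=500, taxes=350

Final balance of checking: 500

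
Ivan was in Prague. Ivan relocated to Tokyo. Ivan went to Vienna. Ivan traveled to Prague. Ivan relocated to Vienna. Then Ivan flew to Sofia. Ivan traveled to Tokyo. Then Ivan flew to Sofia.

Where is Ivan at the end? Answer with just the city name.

Answer: Sofia

Derivation:
Tracking Ivan's location:
Start: Ivan is in Prague.
After move 1: Prague -> Tokyo. Ivan is in Tokyo.
After move 2: Tokyo -> Vienna. Ivan is in Vienna.
After move 3: Vienna -> Prague. Ivan is in Prague.
After move 4: Prague -> Vienna. Ivan is in Vienna.
After move 5: Vienna -> Sofia. Ivan is in Sofia.
After move 6: Sofia -> Tokyo. Ivan is in Tokyo.
After move 7: Tokyo -> Sofia. Ivan is in Sofia.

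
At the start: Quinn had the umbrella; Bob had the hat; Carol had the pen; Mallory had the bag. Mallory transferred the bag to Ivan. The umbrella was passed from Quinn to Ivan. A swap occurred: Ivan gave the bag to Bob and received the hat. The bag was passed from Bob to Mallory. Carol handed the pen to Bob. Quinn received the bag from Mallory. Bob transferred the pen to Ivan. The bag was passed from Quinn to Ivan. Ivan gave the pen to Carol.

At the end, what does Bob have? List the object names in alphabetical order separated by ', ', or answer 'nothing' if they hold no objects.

Tracking all object holders:
Start: umbrella:Quinn, hat:Bob, pen:Carol, bag:Mallory
Event 1 (give bag: Mallory -> Ivan). State: umbrella:Quinn, hat:Bob, pen:Carol, bag:Ivan
Event 2 (give umbrella: Quinn -> Ivan). State: umbrella:Ivan, hat:Bob, pen:Carol, bag:Ivan
Event 3 (swap bag<->hat: now bag:Bob, hat:Ivan). State: umbrella:Ivan, hat:Ivan, pen:Carol, bag:Bob
Event 4 (give bag: Bob -> Mallory). State: umbrella:Ivan, hat:Ivan, pen:Carol, bag:Mallory
Event 5 (give pen: Carol -> Bob). State: umbrella:Ivan, hat:Ivan, pen:Bob, bag:Mallory
Event 6 (give bag: Mallory -> Quinn). State: umbrella:Ivan, hat:Ivan, pen:Bob, bag:Quinn
Event 7 (give pen: Bob -> Ivan). State: umbrella:Ivan, hat:Ivan, pen:Ivan, bag:Quinn
Event 8 (give bag: Quinn -> Ivan). State: umbrella:Ivan, hat:Ivan, pen:Ivan, bag:Ivan
Event 9 (give pen: Ivan -> Carol). State: umbrella:Ivan, hat:Ivan, pen:Carol, bag:Ivan

Final state: umbrella:Ivan, hat:Ivan, pen:Carol, bag:Ivan
Bob holds: (nothing).

Answer: nothing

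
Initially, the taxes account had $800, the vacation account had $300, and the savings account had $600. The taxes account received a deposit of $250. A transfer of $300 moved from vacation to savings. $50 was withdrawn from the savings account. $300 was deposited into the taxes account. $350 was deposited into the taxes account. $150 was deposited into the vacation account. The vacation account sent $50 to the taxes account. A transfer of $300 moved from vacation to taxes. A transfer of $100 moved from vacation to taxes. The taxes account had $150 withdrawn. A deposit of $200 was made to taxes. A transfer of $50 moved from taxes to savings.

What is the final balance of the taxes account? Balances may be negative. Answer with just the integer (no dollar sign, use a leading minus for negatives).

Tracking account balances step by step:
Start: taxes=800, vacation=300, savings=600
Event 1 (deposit 250 to taxes): taxes: 800 + 250 = 1050. Balances: taxes=1050, vacation=300, savings=600
Event 2 (transfer 300 vacation -> savings): vacation: 300 - 300 = 0, savings: 600 + 300 = 900. Balances: taxes=1050, vacation=0, savings=900
Event 3 (withdraw 50 from savings): savings: 900 - 50 = 850. Balances: taxes=1050, vacation=0, savings=850
Event 4 (deposit 300 to taxes): taxes: 1050 + 300 = 1350. Balances: taxes=1350, vacation=0, savings=850
Event 5 (deposit 350 to taxes): taxes: 1350 + 350 = 1700. Balances: taxes=1700, vacation=0, savings=850
Event 6 (deposit 150 to vacation): vacation: 0 + 150 = 150. Balances: taxes=1700, vacation=150, savings=850
Event 7 (transfer 50 vacation -> taxes): vacation: 150 - 50 = 100, taxes: 1700 + 50 = 1750. Balances: taxes=1750, vacation=100, savings=850
Event 8 (transfer 300 vacation -> taxes): vacation: 100 - 300 = -200, taxes: 1750 + 300 = 2050. Balances: taxes=2050, vacation=-200, savings=850
Event 9 (transfer 100 vacation -> taxes): vacation: -200 - 100 = -300, taxes: 2050 + 100 = 2150. Balances: taxes=2150, vacation=-300, savings=850
Event 10 (withdraw 150 from taxes): taxes: 2150 - 150 = 2000. Balances: taxes=2000, vacation=-300, savings=850
Event 11 (deposit 200 to taxes): taxes: 2000 + 200 = 2200. Balances: taxes=2200, vacation=-300, savings=850
Event 12 (transfer 50 taxes -> savings): taxes: 2200 - 50 = 2150, savings: 850 + 50 = 900. Balances: taxes=2150, vacation=-300, savings=900

Final balance of taxes: 2150

Answer: 2150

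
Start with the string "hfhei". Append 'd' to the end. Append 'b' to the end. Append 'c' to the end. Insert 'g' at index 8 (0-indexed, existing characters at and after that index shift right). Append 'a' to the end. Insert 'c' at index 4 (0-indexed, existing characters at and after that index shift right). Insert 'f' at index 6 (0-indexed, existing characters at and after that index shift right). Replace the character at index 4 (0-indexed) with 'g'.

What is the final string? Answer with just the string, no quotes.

Answer: hfhegifdbcga

Derivation:
Applying each edit step by step:
Start: "hfhei"
Op 1 (append 'd'): "hfhei" -> "hfheid"
Op 2 (append 'b'): "hfheid" -> "hfheidb"
Op 3 (append 'c'): "hfheidb" -> "hfheidbc"
Op 4 (insert 'g' at idx 8): "hfheidbc" -> "hfheidbcg"
Op 5 (append 'a'): "hfheidbcg" -> "hfheidbcga"
Op 6 (insert 'c' at idx 4): "hfheidbcga" -> "hfhecidbcga"
Op 7 (insert 'f' at idx 6): "hfhecidbcga" -> "hfhecifdbcga"
Op 8 (replace idx 4: 'c' -> 'g'): "hfhecifdbcga" -> "hfhegifdbcga"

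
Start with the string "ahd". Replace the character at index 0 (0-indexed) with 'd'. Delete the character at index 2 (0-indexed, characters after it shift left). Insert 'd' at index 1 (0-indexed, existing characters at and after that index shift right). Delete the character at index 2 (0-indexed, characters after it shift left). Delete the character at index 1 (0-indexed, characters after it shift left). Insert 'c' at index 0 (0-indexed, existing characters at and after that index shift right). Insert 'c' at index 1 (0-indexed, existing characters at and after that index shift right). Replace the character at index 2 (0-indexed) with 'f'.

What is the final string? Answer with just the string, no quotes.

Applying each edit step by step:
Start: "ahd"
Op 1 (replace idx 0: 'a' -> 'd'): "ahd" -> "dhd"
Op 2 (delete idx 2 = 'd'): "dhd" -> "dh"
Op 3 (insert 'd' at idx 1): "dh" -> "ddh"
Op 4 (delete idx 2 = 'h'): "ddh" -> "dd"
Op 5 (delete idx 1 = 'd'): "dd" -> "d"
Op 6 (insert 'c' at idx 0): "d" -> "cd"
Op 7 (insert 'c' at idx 1): "cd" -> "ccd"
Op 8 (replace idx 2: 'd' -> 'f'): "ccd" -> "ccf"

Answer: ccf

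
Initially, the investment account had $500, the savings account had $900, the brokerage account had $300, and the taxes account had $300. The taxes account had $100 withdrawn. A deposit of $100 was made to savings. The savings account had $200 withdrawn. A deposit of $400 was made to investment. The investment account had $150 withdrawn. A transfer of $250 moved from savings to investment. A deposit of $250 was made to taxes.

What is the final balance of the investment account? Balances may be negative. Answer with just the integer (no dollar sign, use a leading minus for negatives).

Answer: 1000

Derivation:
Tracking account balances step by step:
Start: investment=500, savings=900, brokerage=300, taxes=300
Event 1 (withdraw 100 from taxes): taxes: 300 - 100 = 200. Balances: investment=500, savings=900, brokerage=300, taxes=200
Event 2 (deposit 100 to savings): savings: 900 + 100 = 1000. Balances: investment=500, savings=1000, brokerage=300, taxes=200
Event 3 (withdraw 200 from savings): savings: 1000 - 200 = 800. Balances: investment=500, savings=800, brokerage=300, taxes=200
Event 4 (deposit 400 to investment): investment: 500 + 400 = 900. Balances: investment=900, savings=800, brokerage=300, taxes=200
Event 5 (withdraw 150 from investment): investment: 900 - 150 = 750. Balances: investment=750, savings=800, brokerage=300, taxes=200
Event 6 (transfer 250 savings -> investment): savings: 800 - 250 = 550, investment: 750 + 250 = 1000. Balances: investment=1000, savings=550, brokerage=300, taxes=200
Event 7 (deposit 250 to taxes): taxes: 200 + 250 = 450. Balances: investment=1000, savings=550, brokerage=300, taxes=450

Final balance of investment: 1000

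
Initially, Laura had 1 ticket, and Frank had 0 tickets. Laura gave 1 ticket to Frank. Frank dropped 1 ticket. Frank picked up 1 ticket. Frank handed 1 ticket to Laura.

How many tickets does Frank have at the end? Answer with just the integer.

Tracking counts step by step:
Start: Laura=1, Frank=0
Event 1 (Laura -> Frank, 1): Laura: 1 -> 0, Frank: 0 -> 1. State: Laura=0, Frank=1
Event 2 (Frank -1): Frank: 1 -> 0. State: Laura=0, Frank=0
Event 3 (Frank +1): Frank: 0 -> 1. State: Laura=0, Frank=1
Event 4 (Frank -> Laura, 1): Frank: 1 -> 0, Laura: 0 -> 1. State: Laura=1, Frank=0

Frank's final count: 0

Answer: 0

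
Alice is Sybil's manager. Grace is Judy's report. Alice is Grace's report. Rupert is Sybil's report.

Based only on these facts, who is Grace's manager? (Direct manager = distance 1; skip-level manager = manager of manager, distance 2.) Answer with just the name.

Answer: Judy

Derivation:
Reconstructing the manager chain from the given facts:
  Judy -> Grace -> Alice -> Sybil -> Rupert
(each arrow means 'manager of the next')
Positions in the chain (0 = top):
  position of Judy: 0
  position of Grace: 1
  position of Alice: 2
  position of Sybil: 3
  position of Rupert: 4

Grace is at position 1; the manager is 1 step up the chain, i.e. position 0: Judy.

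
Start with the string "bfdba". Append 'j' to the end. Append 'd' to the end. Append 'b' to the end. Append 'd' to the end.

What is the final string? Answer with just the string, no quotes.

Applying each edit step by step:
Start: "bfdba"
Op 1 (append 'j'): "bfdba" -> "bfdbaj"
Op 2 (append 'd'): "bfdbaj" -> "bfdbajd"
Op 3 (append 'b'): "bfdbajd" -> "bfdbajdb"
Op 4 (append 'd'): "bfdbajdb" -> "bfdbajdbd"

Answer: bfdbajdbd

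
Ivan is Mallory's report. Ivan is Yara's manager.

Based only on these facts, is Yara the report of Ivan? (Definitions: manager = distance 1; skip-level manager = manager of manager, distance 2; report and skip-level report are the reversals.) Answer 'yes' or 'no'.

Answer: yes

Derivation:
Reconstructing the manager chain from the given facts:
  Mallory -> Ivan -> Yara
(each arrow means 'manager of the next')
Positions in the chain (0 = top):
  position of Mallory: 0
  position of Ivan: 1
  position of Yara: 2

Yara is at position 2, Ivan is at position 1; signed distance (j - i) = -1.
'report' requires j - i = -1. Actual distance is -1, so the relation HOLDS.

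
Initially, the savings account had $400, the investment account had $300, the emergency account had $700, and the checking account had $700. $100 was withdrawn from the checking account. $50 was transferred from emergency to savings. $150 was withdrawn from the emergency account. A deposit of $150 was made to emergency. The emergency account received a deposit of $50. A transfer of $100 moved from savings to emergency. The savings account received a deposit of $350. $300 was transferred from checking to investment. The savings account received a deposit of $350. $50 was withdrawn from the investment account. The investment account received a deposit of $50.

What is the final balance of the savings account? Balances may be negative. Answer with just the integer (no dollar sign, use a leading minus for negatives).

Tracking account balances step by step:
Start: savings=400, investment=300, emergency=700, checking=700
Event 1 (withdraw 100 from checking): checking: 700 - 100 = 600. Balances: savings=400, investment=300, emergency=700, checking=600
Event 2 (transfer 50 emergency -> savings): emergency: 700 - 50 = 650, savings: 400 + 50 = 450. Balances: savings=450, investment=300, emergency=650, checking=600
Event 3 (withdraw 150 from emergency): emergency: 650 - 150 = 500. Balances: savings=450, investment=300, emergency=500, checking=600
Event 4 (deposit 150 to emergency): emergency: 500 + 150 = 650. Balances: savings=450, investment=300, emergency=650, checking=600
Event 5 (deposit 50 to emergency): emergency: 650 + 50 = 700. Balances: savings=450, investment=300, emergency=700, checking=600
Event 6 (transfer 100 savings -> emergency): savings: 450 - 100 = 350, emergency: 700 + 100 = 800. Balances: savings=350, investment=300, emergency=800, checking=600
Event 7 (deposit 350 to savings): savings: 350 + 350 = 700. Balances: savings=700, investment=300, emergency=800, checking=600
Event 8 (transfer 300 checking -> investment): checking: 600 - 300 = 300, investment: 300 + 300 = 600. Balances: savings=700, investment=600, emergency=800, checking=300
Event 9 (deposit 350 to savings): savings: 700 + 350 = 1050. Balances: savings=1050, investment=600, emergency=800, checking=300
Event 10 (withdraw 50 from investment): investment: 600 - 50 = 550. Balances: savings=1050, investment=550, emergency=800, checking=300
Event 11 (deposit 50 to investment): investment: 550 + 50 = 600. Balances: savings=1050, investment=600, emergency=800, checking=300

Final balance of savings: 1050

Answer: 1050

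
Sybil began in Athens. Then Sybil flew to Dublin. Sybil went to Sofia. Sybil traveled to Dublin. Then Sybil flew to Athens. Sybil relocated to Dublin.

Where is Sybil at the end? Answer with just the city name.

Answer: Dublin

Derivation:
Tracking Sybil's location:
Start: Sybil is in Athens.
After move 1: Athens -> Dublin. Sybil is in Dublin.
After move 2: Dublin -> Sofia. Sybil is in Sofia.
After move 3: Sofia -> Dublin. Sybil is in Dublin.
After move 4: Dublin -> Athens. Sybil is in Athens.
After move 5: Athens -> Dublin. Sybil is in Dublin.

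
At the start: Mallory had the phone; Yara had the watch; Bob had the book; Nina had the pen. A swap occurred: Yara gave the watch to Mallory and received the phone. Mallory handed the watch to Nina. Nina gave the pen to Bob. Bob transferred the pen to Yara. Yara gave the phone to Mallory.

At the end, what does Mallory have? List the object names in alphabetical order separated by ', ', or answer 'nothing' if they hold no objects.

Answer: phone

Derivation:
Tracking all object holders:
Start: phone:Mallory, watch:Yara, book:Bob, pen:Nina
Event 1 (swap watch<->phone: now watch:Mallory, phone:Yara). State: phone:Yara, watch:Mallory, book:Bob, pen:Nina
Event 2 (give watch: Mallory -> Nina). State: phone:Yara, watch:Nina, book:Bob, pen:Nina
Event 3 (give pen: Nina -> Bob). State: phone:Yara, watch:Nina, book:Bob, pen:Bob
Event 4 (give pen: Bob -> Yara). State: phone:Yara, watch:Nina, book:Bob, pen:Yara
Event 5 (give phone: Yara -> Mallory). State: phone:Mallory, watch:Nina, book:Bob, pen:Yara

Final state: phone:Mallory, watch:Nina, book:Bob, pen:Yara
Mallory holds: phone.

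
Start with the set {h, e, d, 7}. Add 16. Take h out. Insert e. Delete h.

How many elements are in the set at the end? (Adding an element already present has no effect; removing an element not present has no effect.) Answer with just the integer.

Tracking the set through each operation:
Start: {7, d, e, h}
Event 1 (add 16): added. Set: {16, 7, d, e, h}
Event 2 (remove h): removed. Set: {16, 7, d, e}
Event 3 (add e): already present, no change. Set: {16, 7, d, e}
Event 4 (remove h): not present, no change. Set: {16, 7, d, e}

Final set: {16, 7, d, e} (size 4)

Answer: 4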